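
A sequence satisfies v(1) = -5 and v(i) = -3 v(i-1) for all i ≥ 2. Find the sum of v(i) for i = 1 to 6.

v(2) = -3·(-5) = 15
v(3) = -3·15 = -45
v(4) = -3·(-45) = 135
v(5) = -3·135 = -405
v(6) = -3·(-405) = 1215
Sum = (-5) + 15 + (-45) + 135 + (-405) + 1215 = 910

910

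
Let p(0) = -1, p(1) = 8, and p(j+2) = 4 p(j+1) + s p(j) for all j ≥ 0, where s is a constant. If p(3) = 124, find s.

p(2) = 32 - s
p(3) = 128 + 4s
So 128 + 4s = 124, giving s = -1.

-1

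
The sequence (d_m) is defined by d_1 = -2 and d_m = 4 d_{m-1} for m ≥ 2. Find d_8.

d_2 = 4·(-2) = -8
d_3 = 4·(-8) = -32
d_4 = 4·(-32) = -128
d_5 = 4·(-128) = -512
d_6 = 4·(-512) = -2048
d_7 = 4·(-2048) = -8192
d_8 = 4·(-8192) = -32768

-32768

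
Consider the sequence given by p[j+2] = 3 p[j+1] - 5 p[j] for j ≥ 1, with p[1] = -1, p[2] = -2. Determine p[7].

-1

p[3] = 3*(-2) - 5*(-1) = -1
p[4] = 3*(-1) - 5*(-2) = 7
p[5] = 3*7 - 5*(-1) = 26
p[6] = 3*26 - 5*7 = 43
p[7] = 3*43 - 5*26 = -1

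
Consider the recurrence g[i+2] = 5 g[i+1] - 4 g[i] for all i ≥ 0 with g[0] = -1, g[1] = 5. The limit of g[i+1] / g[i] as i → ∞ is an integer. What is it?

The characteristic equation is r^2 - 5r + 4 = 0, which factors as (r - 4)(r - 1) = 0.
So the roots are 4 and 1. Since |4| > |1| and the coefficient of 4^i is non-zero, the ratio tends to 4.

4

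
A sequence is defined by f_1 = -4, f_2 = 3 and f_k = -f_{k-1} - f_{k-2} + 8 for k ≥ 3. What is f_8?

f_3 = -3 - (-4) + 8 = 9
f_4 = -9 - 3 + 8 = -4
f_5 = -(-4) - 9 + 8 = 3
f_6 = -3 - (-4) + 8 = 9
f_7 = -9 - 3 + 8 = -4
f_8 = -(-4) - 9 + 8 = 3

3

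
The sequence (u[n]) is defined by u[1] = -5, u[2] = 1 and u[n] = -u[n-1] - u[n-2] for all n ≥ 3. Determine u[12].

u[3] = -1 - (-5) = 4
u[4] = -4 - 1 = -5
u[5] = -(-5) - 4 = 1
u[6] = -1 - (-5) = 4
u[7] = -4 - 1 = -5
u[8] = -(-5) - 4 = 1
u[9] = -1 - (-5) = 4
u[10] = -4 - 1 = -5
u[11] = -(-5) - 4 = 1
u[12] = -1 - (-5) = 4

4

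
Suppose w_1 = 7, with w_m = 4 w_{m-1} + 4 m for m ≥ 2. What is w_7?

41404

w_2 = 4*7 + 8 = 36
w_3 = 4*36 + 12 = 156
w_4 = 4*156 + 16 = 640
w_5 = 4*640 + 20 = 2580
w_6 = 4*2580 + 24 = 10344
w_7 = 4*10344 + 28 = 41404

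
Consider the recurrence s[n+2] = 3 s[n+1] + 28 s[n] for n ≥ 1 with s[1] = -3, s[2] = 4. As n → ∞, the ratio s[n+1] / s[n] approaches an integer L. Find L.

7

The characteristic equation is r^2 - 3r - 28 = 0, which factors as (r - 7)(r + 4) = 0.
So the roots are 7 and -4. Since |7| > |-4| and the coefficient of 7^n is non-zero, the ratio tends to 7.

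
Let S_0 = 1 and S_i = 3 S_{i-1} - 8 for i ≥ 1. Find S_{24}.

-847288609439

The fixed point is -8/(1 - 3) = 4, so S_i - 4 = 3(S_{i-1} - 4).
Hence S_i = -3·3^i + 4.
S_{24} = -3·3^{24} + 4 = -3·282429536481 + 4 = -847288609439.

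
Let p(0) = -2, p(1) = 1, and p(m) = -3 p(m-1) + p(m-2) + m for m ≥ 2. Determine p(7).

1423

p(2) = -3(1) + (-2) + 2 = -3
p(3) = -3(-3) + 1 + 3 = 13
p(4) = -3(13) + (-3) + 4 = -38
p(5) = -3(-38) + 13 + 5 = 132
p(6) = -3(132) + (-38) + 6 = -428
p(7) = -3(-428) + 132 + 7 = 1423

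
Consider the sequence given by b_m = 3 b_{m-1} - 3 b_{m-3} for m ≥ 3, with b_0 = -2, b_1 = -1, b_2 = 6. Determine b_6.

549

b_3 = 3*6 - 3*(-2) = 24
b_4 = 3*24 - 3*(-1) = 75
b_5 = 3*75 - 3*6 = 207
b_6 = 3*207 - 3*24 = 549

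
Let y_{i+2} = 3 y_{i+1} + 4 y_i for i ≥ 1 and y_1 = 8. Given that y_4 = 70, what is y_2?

Let y_2 = w.
y_3 = 32 + 3w
y_4 = 96 + 13w
So 96 + 13w = 70, giving w = -2.

-2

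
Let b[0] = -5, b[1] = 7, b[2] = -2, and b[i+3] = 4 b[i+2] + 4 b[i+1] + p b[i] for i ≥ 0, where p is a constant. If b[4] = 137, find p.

-5

b[3] = 20 - 5p
b[4] = 72 - 13p
So 72 - 13p = 137, giving p = -5.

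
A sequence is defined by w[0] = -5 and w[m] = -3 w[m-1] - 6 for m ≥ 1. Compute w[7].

w[1] = -3(-5) - 6 = 9
w[2] = -3(9) - 6 = -33
w[3] = -3(-33) - 6 = 93
w[4] = -3(93) - 6 = -285
w[5] = -3(-285) - 6 = 849
w[6] = -3(849) - 6 = -2553
w[7] = -3(-2553) - 6 = 7653

7653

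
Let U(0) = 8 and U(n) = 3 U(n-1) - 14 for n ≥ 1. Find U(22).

The fixed point is -14/(1 - 3) = 7, so U(n) - 7 = 3(U(n-1) - 7).
Hence U(n) = 1·3^n + 7.
U(22) = 1·3^{22} + 7 = 1·31381059609 + 7 = 31381059616.

31381059616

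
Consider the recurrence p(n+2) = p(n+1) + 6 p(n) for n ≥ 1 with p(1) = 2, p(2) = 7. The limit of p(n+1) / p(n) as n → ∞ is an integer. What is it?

The characteristic equation is r^2 - r - 6 = 0, which factors as (r - 3)(r + 2) = 0.
So the roots are 3 and -2. Since |3| > |-2| and the coefficient of 3^n is non-zero, the ratio tends to 3.

3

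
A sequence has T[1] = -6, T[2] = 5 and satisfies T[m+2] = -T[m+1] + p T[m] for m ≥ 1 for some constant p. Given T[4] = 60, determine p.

5

T[3] = -5 - 6p
T[4] = 5 + 11p
So 5 + 11p = 60, giving p = 5.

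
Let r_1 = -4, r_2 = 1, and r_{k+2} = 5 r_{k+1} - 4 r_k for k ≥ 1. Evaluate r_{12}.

r_3 = 5*1 - 4*(-4) = 21
r_4 = 5*21 - 4*1 = 101
r_5 = 5*101 - 4*21 = 421
r_6 = 5*421 - 4*101 = 1701
r_7 = 5*1701 - 4*421 = 6821
r_8 = 5*6821 - 4*1701 = 27301
r_9 = 5*27301 - 4*6821 = 109221
r_{10} = 5*109221 - 4*27301 = 436901
r_{11} = 5*436901 - 4*109221 = 1747621
r_{12} = 5*1747621 - 4*436901 = 6990501

6990501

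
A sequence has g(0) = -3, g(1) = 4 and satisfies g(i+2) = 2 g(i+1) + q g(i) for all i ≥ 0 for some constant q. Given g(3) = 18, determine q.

g(2) = 8 - 3q
g(3) = 16 - 2q
So 16 - 2q = 18, giving q = -1.

-1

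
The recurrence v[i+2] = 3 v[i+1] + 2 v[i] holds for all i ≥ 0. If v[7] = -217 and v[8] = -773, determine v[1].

Rearranging, v[i-2] = (v[i] - 3 v[i-1]) / 2.
v[6] = (-773 - 3(-217)) / 2 = -122/2 = -61
v[5] = (-217 - 3(-61)) / 2 = -34/2 = -17
v[4] = (-61 - 3(-17)) / 2 = -10/2 = -5
v[3] = (-17 - 3(-5)) / 2 = -2/2 = -1
v[2] = (-5 - 3(-1)) / 2 = -2/2 = -1
v[1] = (-1 - 3(-1)) / 2 = 2/2 = 1

1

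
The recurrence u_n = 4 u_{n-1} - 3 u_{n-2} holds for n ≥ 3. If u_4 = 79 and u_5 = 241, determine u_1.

Rearranging, u_{n-2} = (u_n - 4 u_{n-1}) / -3.
u_3 = (241 - 4*79) / -3 = -75/-3 = 25
u_2 = (79 - 4*25) / -3 = -21/-3 = 7
u_1 = (25 - 4*7) / -3 = -3/-3 = 1

1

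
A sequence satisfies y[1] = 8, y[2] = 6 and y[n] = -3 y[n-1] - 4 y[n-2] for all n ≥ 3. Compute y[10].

y[3] = -3·6 - 4·8 = -50
y[4] = -3·(-50) - 4·6 = 126
y[5] = -3·126 - 4·(-50) = -178
y[6] = -3·(-178) - 4·126 = 30
y[7] = -3·30 - 4·(-178) = 622
y[8] = -3·622 - 4·30 = -1986
y[9] = -3·(-1986) - 4·622 = 3470
y[10] = -3·3470 - 4·(-1986) = -2466

-2466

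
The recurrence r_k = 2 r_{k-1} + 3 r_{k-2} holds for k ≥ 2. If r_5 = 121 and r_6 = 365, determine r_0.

Rearranging, r_{k-2} = (r_k - 2 r_{k-1}) / 3.
r_4 = (365 - 2·121) / 3 = 123/3 = 41
r_3 = (121 - 2·41) / 3 = 39/3 = 13
r_2 = (41 - 2·13) / 3 = 15/3 = 5
r_1 = (13 - 2·5) / 3 = 3/3 = 1
r_0 = (5 - 2·1) / 3 = 3/3 = 1

1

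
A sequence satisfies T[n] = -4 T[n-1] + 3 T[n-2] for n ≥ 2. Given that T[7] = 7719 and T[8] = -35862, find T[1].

-3

Rearranging, T[n-2] = (T[n] + 4 T[n-1]) / 3.
T[6] = (-35862 + 4*7719) / 3 = -4986/3 = -1662
T[5] = (7719 + 4*(-1662)) / 3 = 1071/3 = 357
T[4] = (-1662 + 4*357) / 3 = -234/3 = -78
T[3] = (357 + 4*(-78)) / 3 = 45/3 = 15
T[2] = (-78 + 4*15) / 3 = -18/3 = -6
T[1] = (15 + 4*(-6)) / 3 = -9/3 = -3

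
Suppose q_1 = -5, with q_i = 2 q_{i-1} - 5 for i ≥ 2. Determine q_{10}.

-5115

q_2 = 2(-5) - 5 = -15
q_3 = 2(-15) - 5 = -35
q_4 = 2(-35) - 5 = -75
q_5 = 2(-75) - 5 = -155
q_6 = 2(-155) - 5 = -315
q_7 = 2(-315) - 5 = -635
q_8 = 2(-635) - 5 = -1275
q_9 = 2(-1275) - 5 = -2555
q_{10} = 2(-2555) - 5 = -5115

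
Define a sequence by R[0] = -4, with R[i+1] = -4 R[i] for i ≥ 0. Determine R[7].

65536

R[1] = -4(-4) = 16
R[2] = -4(16) = -64
R[3] = -4(-64) = 256
R[4] = -4(256) = -1024
R[5] = -4(-1024) = 4096
R[6] = -4(4096) = -16384
R[7] = -4(-16384) = 65536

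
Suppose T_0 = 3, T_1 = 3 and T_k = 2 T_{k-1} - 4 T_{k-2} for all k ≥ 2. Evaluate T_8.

T_2 = 2*3 - 4*3 = -6
T_3 = 2*(-6) - 4*3 = -24
T_4 = 2*(-24) - 4*(-6) = -24
T_5 = 2*(-24) - 4*(-24) = 48
T_6 = 2*48 - 4*(-24) = 192
T_7 = 2*192 - 4*48 = 192
T_8 = 2*192 - 4*192 = -384

-384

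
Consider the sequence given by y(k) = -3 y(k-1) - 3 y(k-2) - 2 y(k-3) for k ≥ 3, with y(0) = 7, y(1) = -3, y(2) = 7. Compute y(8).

y(3) = -3(7) - 3(-3) - 2(7) = -26
y(4) = -3(-26) - 3(7) - 2(-3) = 63
y(5) = -3(63) - 3(-26) - 2(7) = -125
y(6) = -3(-125) - 3(63) - 2(-26) = 238
y(7) = -3(238) - 3(-125) - 2(63) = -465
y(8) = -3(-465) - 3(238) - 2(-125) = 931

931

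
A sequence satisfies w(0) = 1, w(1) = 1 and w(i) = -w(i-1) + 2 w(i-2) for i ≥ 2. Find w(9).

w(2) = -1 + 2·1 = 1
w(3) = -1 + 2·1 = 1
w(4) = -1 + 2·1 = 1
w(5) = -1 + 2·1 = 1
w(6) = -1 + 2·1 = 1
w(7) = -1 + 2·1 = 1
w(8) = -1 + 2·1 = 1
w(9) = -1 + 2·1 = 1

1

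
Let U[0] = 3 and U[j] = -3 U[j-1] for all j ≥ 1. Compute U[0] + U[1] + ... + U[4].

U[1] = -3·3 = -9
U[2] = -3·(-9) = 27
U[3] = -3·27 = -81
U[4] = -3·(-81) = 243
Sum = 3 + (-9) + 27 + (-81) + 243 = 183

183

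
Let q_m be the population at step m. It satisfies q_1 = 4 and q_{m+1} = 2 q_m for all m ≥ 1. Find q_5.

64

q_2 = 2·4 = 8
q_3 = 2·8 = 16
q_4 = 2·16 = 32
q_5 = 2·32 = 64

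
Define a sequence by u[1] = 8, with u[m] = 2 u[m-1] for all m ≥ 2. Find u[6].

u[2] = 2*8 = 16
u[3] = 2*16 = 32
u[4] = 2*32 = 64
u[5] = 2*64 = 128
u[6] = 2*128 = 256

256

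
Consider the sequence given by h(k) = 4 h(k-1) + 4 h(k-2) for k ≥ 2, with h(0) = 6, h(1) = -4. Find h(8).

h(2) = 4(-4) + 4(6) = 8
h(3) = 4(8) + 4(-4) = 16
h(4) = 4(16) + 4(8) = 96
h(5) = 4(96) + 4(16) = 448
h(6) = 4(448) + 4(96) = 2176
h(7) = 4(2176) + 4(448) = 10496
h(8) = 4(10496) + 4(2176) = 50688

50688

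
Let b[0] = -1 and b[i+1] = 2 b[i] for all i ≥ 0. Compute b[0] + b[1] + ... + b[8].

b[1] = 2·(-1) = -2
b[2] = 2·(-2) = -4
b[3] = 2·(-4) = -8
b[4] = 2·(-8) = -16
b[5] = 2·(-16) = -32
b[6] = 2·(-32) = -64
b[7] = 2·(-64) = -128
b[8] = 2·(-128) = -256
Sum = (-1) + (-2) + (-4) + (-8) + (-16) + (-32) + (-64) + (-128) + (-256) = -511

-511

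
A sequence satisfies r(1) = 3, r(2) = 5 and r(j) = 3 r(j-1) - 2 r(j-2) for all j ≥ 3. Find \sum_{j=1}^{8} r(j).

r(3) = 3*5 - 2*3 = 9
r(4) = 3*9 - 2*5 = 17
r(5) = 3*17 - 2*9 = 33
r(6) = 3*33 - 2*17 = 65
r(7) = 3*65 - 2*33 = 129
r(8) = 3*129 - 2*65 = 257
Sum = 3 + 5 + 9 + 17 + 33 + 65 + 129 + 257 = 518

518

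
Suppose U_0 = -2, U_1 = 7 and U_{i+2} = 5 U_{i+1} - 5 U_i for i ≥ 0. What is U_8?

U_2 = 5(7) - 5(-2) = 45
U_3 = 5(45) - 5(7) = 190
U_4 = 5(190) - 5(45) = 725
U_5 = 5(725) - 5(190) = 2675
U_6 = 5(2675) - 5(725) = 9750
U_7 = 5(9750) - 5(2675) = 35375
U_8 = 5(35375) - 5(9750) = 128125

128125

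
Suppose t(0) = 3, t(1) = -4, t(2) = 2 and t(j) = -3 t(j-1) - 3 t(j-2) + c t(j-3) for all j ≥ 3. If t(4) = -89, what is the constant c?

t(3) = 6 + 3c
t(4) = -24 - 13c
So -24 - 13c = -89, giving c = 5.

5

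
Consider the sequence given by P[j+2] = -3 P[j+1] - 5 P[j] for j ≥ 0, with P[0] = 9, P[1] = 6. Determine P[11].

80259

P[2] = -3·6 - 5·9 = -63
P[3] = -3·(-63) - 5·6 = 159
P[4] = -3·159 - 5·(-63) = -162
P[5] = -3·(-162) - 5·159 = -309
P[6] = -3·(-309) - 5·(-162) = 1737
P[7] = -3·1737 - 5·(-309) = -3666
P[8] = -3·(-3666) - 5·1737 = 2313
P[9] = -3·2313 - 5·(-3666) = 11391
P[10] = -3·11391 - 5·2313 = -45738
P[11] = -3·(-45738) - 5·11391 = 80259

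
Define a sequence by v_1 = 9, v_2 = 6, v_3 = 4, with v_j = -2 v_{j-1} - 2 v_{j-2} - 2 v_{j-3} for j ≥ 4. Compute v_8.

-128

v_4 = -2·4 - 2·6 - 2·9 = -38
v_5 = -2·(-38) - 2·4 - 2·6 = 56
v_6 = -2·56 - 2·(-38) - 2·4 = -44
v_7 = -2·(-44) - 2·56 - 2·(-38) = 52
v_8 = -2·52 - 2·(-44) - 2·56 = -128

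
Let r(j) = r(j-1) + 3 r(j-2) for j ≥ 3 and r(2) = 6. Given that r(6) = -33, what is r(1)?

Let r(1) = x.
r(3) = 6 + 3x
r(4) = 24 + 3x
r(5) = 42 + 12x
r(6) = 114 + 21x
So 114 + 21x = -33, giving x = -7.

-7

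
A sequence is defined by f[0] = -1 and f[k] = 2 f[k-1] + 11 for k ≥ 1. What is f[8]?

f[1] = 2(-1) + 11 = 9
f[2] = 2(9) + 11 = 29
f[3] = 2(29) + 11 = 69
f[4] = 2(69) + 11 = 149
f[5] = 2(149) + 11 = 309
f[6] = 2(309) + 11 = 629
f[7] = 2(629) + 11 = 1269
f[8] = 2(1269) + 11 = 2549

2549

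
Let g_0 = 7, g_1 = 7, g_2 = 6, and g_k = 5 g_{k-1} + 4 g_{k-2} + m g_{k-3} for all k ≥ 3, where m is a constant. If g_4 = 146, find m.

-4

g_3 = 58 + 7m
g_4 = 314 + 42m
So 314 + 42m = 146, giving m = -4.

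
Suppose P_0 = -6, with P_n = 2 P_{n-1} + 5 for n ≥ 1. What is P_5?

P_1 = 2(-6) + 5 = -7
P_2 = 2(-7) + 5 = -9
P_3 = 2(-9) + 5 = -13
P_4 = 2(-13) + 5 = -21
P_5 = 2(-21) + 5 = -37

-37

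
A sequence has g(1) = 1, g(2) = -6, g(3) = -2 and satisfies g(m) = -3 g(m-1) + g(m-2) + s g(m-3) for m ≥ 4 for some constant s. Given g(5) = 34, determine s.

g(4) = s
g(5) = -2 - 9s
So -2 - 9s = 34, giving s = -4.

-4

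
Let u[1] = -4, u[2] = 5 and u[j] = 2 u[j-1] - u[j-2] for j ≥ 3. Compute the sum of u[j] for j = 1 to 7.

u[3] = 2*5 - (-4) = 14
u[4] = 2*14 - 5 = 23
u[5] = 2*23 - 14 = 32
u[6] = 2*32 - 23 = 41
u[7] = 2*41 - 32 = 50
Sum = (-4) + 5 + 14 + 23 + 32 + 41 + 50 = 161

161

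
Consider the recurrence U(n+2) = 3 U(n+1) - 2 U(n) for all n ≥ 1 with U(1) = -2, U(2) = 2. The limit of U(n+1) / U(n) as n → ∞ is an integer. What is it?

2

The characteristic equation is r^2 - 3r + 2 = 0, which factors as (r - 2)(r - 1) = 0.
So the roots are 2 and 1. Since |2| > |1| and the coefficient of 2^n is non-zero, the ratio tends to 2.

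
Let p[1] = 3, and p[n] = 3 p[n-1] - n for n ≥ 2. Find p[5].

p[2] = 3*3 - 2 = 7
p[3] = 3*7 - 3 = 18
p[4] = 3*18 - 4 = 50
p[5] = 3*50 - 5 = 145

145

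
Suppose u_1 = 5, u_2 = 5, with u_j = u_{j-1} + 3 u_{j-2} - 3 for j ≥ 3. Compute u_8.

u_3 = 5 + 3*5 - 3 = 17
u_4 = 17 + 3*5 - 3 = 29
u_5 = 29 + 3*17 - 3 = 77
u_6 = 77 + 3*29 - 3 = 161
u_7 = 161 + 3*77 - 3 = 389
u_8 = 389 + 3*161 - 3 = 869

869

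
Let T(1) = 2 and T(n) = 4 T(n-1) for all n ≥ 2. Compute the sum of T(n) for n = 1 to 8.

43690

T(2) = 4(2) = 8
T(3) = 4(8) = 32
T(4) = 4(32) = 128
T(5) = 4(128) = 512
T(6) = 4(512) = 2048
T(7) = 4(2048) = 8192
T(8) = 4(8192) = 32768
Sum = 2 + 8 + 32 + 128 + 512 + 2048 + 8192 + 32768 = 43690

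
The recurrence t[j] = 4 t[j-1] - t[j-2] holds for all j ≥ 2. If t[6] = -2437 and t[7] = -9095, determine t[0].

Rearranging, t[j-2] = -(t[j] - 4 t[j-1]).
t[5] = -(-9095 - 4*(-2437)) = -653
t[4] = -(-2437 - 4*(-653)) = -175
t[3] = -(-653 - 4*(-175)) = -47
t[2] = -(-175 - 4*(-47)) = -13
t[1] = -(-47 - 4*(-13)) = -5
t[0] = -(-13 - 4*(-5)) = -7

-7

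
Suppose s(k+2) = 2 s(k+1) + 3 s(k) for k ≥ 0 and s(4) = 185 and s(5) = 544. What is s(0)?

Rearranging, s(k-2) = (s(k) - 2 s(k-1)) / 3.
s(3) = (544 - 2*185) / 3 = 174/3 = 58
s(2) = (185 - 2*58) / 3 = 69/3 = 23
s(1) = (58 - 2*23) / 3 = 12/3 = 4
s(0) = (23 - 2*4) / 3 = 15/3 = 5

5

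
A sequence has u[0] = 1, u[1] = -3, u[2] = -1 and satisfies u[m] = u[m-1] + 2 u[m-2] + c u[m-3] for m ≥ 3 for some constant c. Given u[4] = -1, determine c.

-4

u[3] = -7 + c
u[4] = -9 - 2c
So -9 - 2c = -1, giving c = -4.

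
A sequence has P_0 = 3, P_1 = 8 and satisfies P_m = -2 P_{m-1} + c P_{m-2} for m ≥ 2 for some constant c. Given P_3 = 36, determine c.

P_2 = -16 + 3c
P_3 = 32 + 2c
So 32 + 2c = 36, giving c = 2.

2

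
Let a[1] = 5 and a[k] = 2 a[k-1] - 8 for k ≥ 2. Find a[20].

-1572856

The fixed point is -8/(1 - 2) = 8, so a[k] - 8 = 2(a[k-1] - 8).
Hence a[k] = -3·2^{k-1} + 8.
a[20] = -3·2^{19} + 8 = -3·524288 + 8 = -1572856.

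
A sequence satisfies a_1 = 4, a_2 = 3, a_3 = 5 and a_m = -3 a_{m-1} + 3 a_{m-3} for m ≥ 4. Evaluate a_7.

a_4 = -3·5 + 3·4 = -3
a_5 = -3·(-3) + 3·3 = 18
a_6 = -3·18 + 3·5 = -39
a_7 = -3·(-39) + 3·(-3) = 108

108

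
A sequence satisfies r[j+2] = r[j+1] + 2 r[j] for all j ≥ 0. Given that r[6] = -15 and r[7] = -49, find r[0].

6

Rearranging, r[j-2] = (r[j] - r[j-1]) / 2.
r[5] = (-49 - (-15)) / 2 = -34/2 = -17
r[4] = (-15 - (-17)) / 2 = 2/2 = 1
r[3] = (-17 - 1) / 2 = -18/2 = -9
r[2] = (1 - (-9)) / 2 = 10/2 = 5
r[1] = (-9 - 5) / 2 = -14/2 = -7
r[0] = (5 - (-7)) / 2 = 12/2 = 6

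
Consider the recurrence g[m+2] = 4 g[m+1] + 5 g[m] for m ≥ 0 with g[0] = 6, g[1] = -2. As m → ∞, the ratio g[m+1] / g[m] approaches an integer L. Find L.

The characteristic equation is r^2 - 4r - 5 = 0, which factors as (r - 5)(r + 1) = 0.
So the roots are 5 and -1. Since |5| > |-1| and the coefficient of 5^m is non-zero, the ratio tends to 5.

5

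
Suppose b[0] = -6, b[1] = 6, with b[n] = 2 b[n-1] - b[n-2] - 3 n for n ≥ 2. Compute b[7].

b[2] = 2(6) - (-6) - 6 = 12
b[3] = 2(12) - 6 - 9 = 9
b[4] = 2(9) - 12 - 12 = -6
b[5] = 2(-6) - 9 - 15 = -36
b[6] = 2(-36) - (-6) - 18 = -84
b[7] = 2(-84) - (-36) - 21 = -153

-153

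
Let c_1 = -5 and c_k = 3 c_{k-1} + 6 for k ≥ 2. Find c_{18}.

-258280329

The fixed point is 6/(1 - 3) = -3, so c_k + 3 = 3(c_{k-1} + 3).
Hence c_k = -2·3^{k-1} - 3.
c_{18} = -2·3^{17} - 3 = -2·129140163 - 3 = -258280329.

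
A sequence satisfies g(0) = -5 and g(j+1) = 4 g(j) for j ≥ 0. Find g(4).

g(1) = 4(-5) = -20
g(2) = 4(-20) = -80
g(3) = 4(-80) = -320
g(4) = 4(-320) = -1280

-1280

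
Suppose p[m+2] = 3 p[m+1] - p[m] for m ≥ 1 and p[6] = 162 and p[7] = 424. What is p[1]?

8

Rearranging, p[m-2] = -(p[m] - 3 p[m-1]).
p[5] = -(424 - 3(162)) = 62
p[4] = -(162 - 3(62)) = 24
p[3] = -(62 - 3(24)) = 10
p[2] = -(24 - 3(10)) = 6
p[1] = -(10 - 3(6)) = 8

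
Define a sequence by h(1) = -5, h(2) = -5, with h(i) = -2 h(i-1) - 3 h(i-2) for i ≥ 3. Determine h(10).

-1205

h(3) = -2(-5) - 3(-5) = 25
h(4) = -2(25) - 3(-5) = -35
h(5) = -2(-35) - 3(25) = -5
h(6) = -2(-5) - 3(-35) = 115
h(7) = -2(115) - 3(-5) = -215
h(8) = -2(-215) - 3(115) = 85
h(9) = -2(85) - 3(-215) = 475
h(10) = -2(475) - 3(85) = -1205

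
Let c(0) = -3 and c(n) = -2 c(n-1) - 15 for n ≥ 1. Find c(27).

-268435461

The fixed point is -15/(1 + 2) = -5, so c(n) + 5 = -2(c(n-1) + 5).
Hence c(n) = 2·(-2)^n - 5.
c(27) = 2·(-2)^{27} - 5 = 2·-134217728 - 5 = -268435461.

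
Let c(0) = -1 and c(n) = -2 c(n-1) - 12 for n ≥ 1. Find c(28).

The fixed point is -12/(1 + 2) = -4, so c(n) + 4 = -2(c(n-1) + 4).
Hence c(n) = 3·(-2)^n - 4.
c(28) = 3·(-2)^{28} - 4 = 3·268435456 - 4 = 805306364.

805306364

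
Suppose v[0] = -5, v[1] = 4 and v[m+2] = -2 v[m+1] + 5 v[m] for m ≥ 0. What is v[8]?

v[2] = -2*4 + 5*(-5) = -33
v[3] = -2*(-33) + 5*4 = 86
v[4] = -2*86 + 5*(-33) = -337
v[5] = -2*(-337) + 5*86 = 1104
v[6] = -2*1104 + 5*(-337) = -3893
v[7] = -2*(-3893) + 5*1104 = 13306
v[8] = -2*13306 + 5*(-3893) = -46077

-46077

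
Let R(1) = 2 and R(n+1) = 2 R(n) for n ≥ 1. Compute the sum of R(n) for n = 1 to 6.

126

R(2) = 2·2 = 4
R(3) = 2·4 = 8
R(4) = 2·8 = 16
R(5) = 2·16 = 32
R(6) = 2·32 = 64
Sum = 2 + 4 + 8 + 16 + 32 + 64 = 126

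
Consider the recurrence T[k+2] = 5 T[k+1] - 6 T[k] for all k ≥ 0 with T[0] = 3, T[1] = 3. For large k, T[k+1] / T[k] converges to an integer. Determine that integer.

The characteristic equation is r^2 - 5r + 6 = 0, which factors as (r - 3)(r - 2) = 0.
So the roots are 3 and 2. Since |3| > |2| and the coefficient of 3^k is non-zero, the ratio tends to 3.

3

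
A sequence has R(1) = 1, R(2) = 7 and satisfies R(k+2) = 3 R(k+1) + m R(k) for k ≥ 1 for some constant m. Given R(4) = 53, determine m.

-1

R(3) = 21 + m
R(4) = 63 + 10m
So 63 + 10m = 53, giving m = -1.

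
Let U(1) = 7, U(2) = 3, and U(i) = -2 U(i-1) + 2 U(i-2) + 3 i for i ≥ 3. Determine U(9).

U(3) = -2·3 + 2·7 + 9 = 17
U(4) = -2·17 + 2·3 + 12 = -16
U(5) = -2·(-16) + 2·17 + 15 = 81
U(6) = -2·81 + 2·(-16) + 18 = -176
U(7) = -2·(-176) + 2·81 + 21 = 535
U(8) = -2·535 + 2·(-176) + 24 = -1398
U(9) = -2·(-1398) + 2·535 + 27 = 3893

3893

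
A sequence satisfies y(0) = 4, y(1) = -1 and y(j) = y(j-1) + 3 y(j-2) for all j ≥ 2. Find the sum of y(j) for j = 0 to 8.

1646

y(2) = (-1) + 3·4 = 11
y(3) = 11 + 3·(-1) = 8
y(4) = 8 + 3·11 = 41
y(5) = 41 + 3·8 = 65
y(6) = 65 + 3·41 = 188
y(7) = 188 + 3·65 = 383
y(8) = 383 + 3·188 = 947
Sum = 4 + (-1) + 11 + 8 + 41 + 65 + 188 + 383 + 947 = 1646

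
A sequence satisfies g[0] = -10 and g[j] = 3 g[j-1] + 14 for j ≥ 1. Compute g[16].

The fixed point is 14/(1 - 3) = -7, so g[j] + 7 = 3(g[j-1] + 7).
Hence g[j] = -3·3^j - 7.
g[16] = -3·3^{16} - 7 = -3·43046721 - 7 = -129140170.

-129140170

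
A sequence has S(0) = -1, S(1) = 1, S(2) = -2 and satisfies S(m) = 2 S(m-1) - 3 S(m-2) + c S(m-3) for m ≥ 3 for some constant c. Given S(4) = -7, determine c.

-1

S(3) = -7 - c
S(4) = -8 - c
So -8 - c = -7, giving c = -1.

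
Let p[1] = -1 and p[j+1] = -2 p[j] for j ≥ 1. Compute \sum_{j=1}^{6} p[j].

p[2] = -2·(-1) = 2
p[3] = -2·2 = -4
p[4] = -2·(-4) = 8
p[5] = -2·8 = -16
p[6] = -2·(-16) = 32
Sum = (-1) + 2 + (-4) + 8 + (-16) + 32 = 21

21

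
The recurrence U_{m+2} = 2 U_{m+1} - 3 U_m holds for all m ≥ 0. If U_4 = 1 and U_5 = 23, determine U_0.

Rearranging, U_{m-2} = (U_m - 2 U_{m-1}) / -3.
U_3 = (23 - 2*1) / -3 = 21/-3 = -7
U_2 = (1 - 2*(-7)) / -3 = 15/-3 = -5
U_1 = (-7 - 2*(-5)) / -3 = 3/-3 = -1
U_0 = (-5 - 2*(-1)) / -3 = -3/-3 = 1

1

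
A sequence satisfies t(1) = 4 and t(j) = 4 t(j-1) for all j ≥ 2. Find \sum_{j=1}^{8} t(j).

87380

t(2) = 4*4 = 16
t(3) = 4*16 = 64
t(4) = 4*64 = 256
t(5) = 4*256 = 1024
t(6) = 4*1024 = 4096
t(7) = 4*4096 = 16384
t(8) = 4*16384 = 65536
Sum = 4 + 16 + 64 + 256 + 1024 + 4096 + 16384 + 65536 = 87380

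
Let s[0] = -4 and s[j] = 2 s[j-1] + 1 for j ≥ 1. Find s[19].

-1572865

The fixed point is 1/(1 - 2) = -1, so s[j] + 1 = 2(s[j-1] + 1).
Hence s[j] = -3·2^j - 1.
s[19] = -3·2^{19} - 1 = -3·524288 - 1 = -1572865.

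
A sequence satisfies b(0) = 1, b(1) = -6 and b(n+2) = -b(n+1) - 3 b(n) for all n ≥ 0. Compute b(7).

b(2) = -(-6) - 3*1 = 3
b(3) = -3 - 3*(-6) = 15
b(4) = -15 - 3*3 = -24
b(5) = -(-24) - 3*15 = -21
b(6) = -(-21) - 3*(-24) = 93
b(7) = -93 - 3*(-21) = -30

-30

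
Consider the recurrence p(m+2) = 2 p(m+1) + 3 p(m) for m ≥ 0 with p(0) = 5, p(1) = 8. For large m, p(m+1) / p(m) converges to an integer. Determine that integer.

3

The characteristic equation is r^2 - 2r - 3 = 0, which factors as (r - 3)(r + 1) = 0.
So the roots are 3 and -1. Since |3| > |-1| and the coefficient of 3^m is non-zero, the ratio tends to 3.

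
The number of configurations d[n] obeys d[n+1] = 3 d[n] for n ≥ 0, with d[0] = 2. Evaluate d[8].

d[1] = 3*2 = 6
d[2] = 3*6 = 18
d[3] = 3*18 = 54
d[4] = 3*54 = 162
d[5] = 3*162 = 486
d[6] = 3*486 = 1458
d[7] = 3*1458 = 4374
d[8] = 3*4374 = 13122

13122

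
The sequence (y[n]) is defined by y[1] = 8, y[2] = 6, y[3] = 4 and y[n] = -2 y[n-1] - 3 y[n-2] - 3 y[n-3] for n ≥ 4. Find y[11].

-254

y[4] = -2(4) - 3(6) - 3(8) = -50
y[5] = -2(-50) - 3(4) - 3(6) = 70
y[6] = -2(70) - 3(-50) - 3(4) = -2
y[7] = -2(-2) - 3(70) - 3(-50) = -56
y[8] = -2(-56) - 3(-2) - 3(70) = -92
y[9] = -2(-92) - 3(-56) - 3(-2) = 358
y[10] = -2(358) - 3(-92) - 3(-56) = -272
y[11] = -2(-272) - 3(358) - 3(-92) = -254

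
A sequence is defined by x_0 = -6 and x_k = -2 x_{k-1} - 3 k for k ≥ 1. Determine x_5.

165

x_1 = -2·(-6) - 3 = 9
x_2 = -2·9 - 6 = -24
x_3 = -2·(-24) - 9 = 39
x_4 = -2·39 - 12 = -90
x_5 = -2·(-90) - 15 = 165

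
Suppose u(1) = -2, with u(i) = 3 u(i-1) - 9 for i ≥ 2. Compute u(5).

-522

u(2) = 3(-2) - 9 = -15
u(3) = 3(-15) - 9 = -54
u(4) = 3(-54) - 9 = -171
u(5) = 3(-171) - 9 = -522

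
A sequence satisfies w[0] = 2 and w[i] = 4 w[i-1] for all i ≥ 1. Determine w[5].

w[1] = 4(2) = 8
w[2] = 4(8) = 32
w[3] = 4(32) = 128
w[4] = 4(128) = 512
w[5] = 4(512) = 2048

2048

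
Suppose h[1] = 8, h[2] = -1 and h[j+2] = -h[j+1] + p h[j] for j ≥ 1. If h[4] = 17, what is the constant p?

-2

h[3] = 1 + 8p
h[4] = -1 - 9p
So -1 - 9p = 17, giving p = -2.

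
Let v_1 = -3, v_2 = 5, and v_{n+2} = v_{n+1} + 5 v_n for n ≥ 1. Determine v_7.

-135

v_3 = 5 + 5·(-3) = -10
v_4 = (-10) + 5·5 = 15
v_5 = 15 + 5·(-10) = -35
v_6 = (-35) + 5·15 = 40
v_7 = 40 + 5·(-35) = -135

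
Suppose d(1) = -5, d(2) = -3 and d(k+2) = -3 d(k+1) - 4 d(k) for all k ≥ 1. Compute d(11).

d(3) = -3(-3) - 4(-5) = 29
d(4) = -3(29) - 4(-3) = -75
d(5) = -3(-75) - 4(29) = 109
d(6) = -3(109) - 4(-75) = -27
d(7) = -3(-27) - 4(109) = -355
d(8) = -3(-355) - 4(-27) = 1173
d(9) = -3(1173) - 4(-355) = -2099
d(10) = -3(-2099) - 4(1173) = 1605
d(11) = -3(1605) - 4(-2099) = 3581

3581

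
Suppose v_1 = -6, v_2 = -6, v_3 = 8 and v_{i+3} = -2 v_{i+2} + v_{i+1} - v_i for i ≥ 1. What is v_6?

v_4 = -2(8) + (-6) - (-6) = -16
v_5 = -2(-16) + 8 - (-6) = 46
v_6 = -2(46) + (-16) - 8 = -116

-116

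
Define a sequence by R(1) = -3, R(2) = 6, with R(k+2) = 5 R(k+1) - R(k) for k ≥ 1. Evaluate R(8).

83814

R(3) = 5*6 - (-3) = 33
R(4) = 5*33 - 6 = 159
R(5) = 5*159 - 33 = 762
R(6) = 5*762 - 159 = 3651
R(7) = 5*3651 - 762 = 17493
R(8) = 5*17493 - 3651 = 83814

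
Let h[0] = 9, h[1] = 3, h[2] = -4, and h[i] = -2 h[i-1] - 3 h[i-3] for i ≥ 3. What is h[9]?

-2263

h[3] = -2·(-4) - 3·9 = -19
h[4] = -2·(-19) - 3·3 = 29
h[5] = -2·29 - 3·(-4) = -46
h[6] = -2·(-46) - 3·(-19) = 149
h[7] = -2·149 - 3·29 = -385
h[8] = -2·(-385) - 3·(-46) = 908
h[9] = -2·908 - 3·149 = -2263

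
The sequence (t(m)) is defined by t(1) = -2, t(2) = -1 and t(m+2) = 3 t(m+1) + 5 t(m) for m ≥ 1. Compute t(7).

-3418

t(3) = 3*(-1) + 5*(-2) = -13
t(4) = 3*(-13) + 5*(-1) = -44
t(5) = 3*(-44) + 5*(-13) = -197
t(6) = 3*(-197) + 5*(-44) = -811
t(7) = 3*(-811) + 5*(-197) = -3418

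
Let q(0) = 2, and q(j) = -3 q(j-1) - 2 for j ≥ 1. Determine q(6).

q(1) = -3·2 - 2 = -8
q(2) = -3·(-8) - 2 = 22
q(3) = -3·22 - 2 = -68
q(4) = -3·(-68) - 2 = 202
q(5) = -3·202 - 2 = -608
q(6) = -3·(-608) - 2 = 1822

1822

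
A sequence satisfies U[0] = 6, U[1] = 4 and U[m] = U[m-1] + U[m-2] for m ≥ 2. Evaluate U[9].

262

U[2] = 4 + 6 = 10
U[3] = 10 + 4 = 14
U[4] = 14 + 10 = 24
U[5] = 24 + 14 = 38
U[6] = 38 + 24 = 62
U[7] = 62 + 38 = 100
U[8] = 100 + 62 = 162
U[9] = 162 + 100 = 262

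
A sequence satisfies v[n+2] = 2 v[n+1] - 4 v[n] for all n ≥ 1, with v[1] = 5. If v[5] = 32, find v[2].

Let v[2] = x.
v[3] = -20 + 2x
v[4] = -40
v[5] = -8x
So -8x = 32, giving x = -4.

-4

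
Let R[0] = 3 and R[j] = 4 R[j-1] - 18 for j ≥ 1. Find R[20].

The fixed point is -18/(1 - 4) = 6, so R[j] - 6 = 4(R[j-1] - 6).
Hence R[j] = -3·4^j + 6.
R[20] = -3·4^{20} + 6 = -3·1099511627776 + 6 = -3298534883322.

-3298534883322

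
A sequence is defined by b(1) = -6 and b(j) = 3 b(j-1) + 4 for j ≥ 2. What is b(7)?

-2918

b(2) = 3·(-6) + 4 = -14
b(3) = 3·(-14) + 4 = -38
b(4) = 3·(-38) + 4 = -110
b(5) = 3·(-110) + 4 = -326
b(6) = 3·(-326) + 4 = -974
b(7) = 3·(-974) + 4 = -2918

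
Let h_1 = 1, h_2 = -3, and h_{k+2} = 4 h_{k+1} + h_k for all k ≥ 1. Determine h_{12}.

-4870847

h_3 = 4*(-3) + 1 = -11
h_4 = 4*(-11) + (-3) = -47
h_5 = 4*(-47) + (-11) = -199
h_6 = 4*(-199) + (-47) = -843
h_7 = 4*(-843) + (-199) = -3571
h_8 = 4*(-3571) + (-843) = -15127
h_9 = 4*(-15127) + (-3571) = -64079
h_{10} = 4*(-64079) + (-15127) = -271443
h_{11} = 4*(-271443) + (-64079) = -1149851
h_{12} = 4*(-1149851) + (-271443) = -4870847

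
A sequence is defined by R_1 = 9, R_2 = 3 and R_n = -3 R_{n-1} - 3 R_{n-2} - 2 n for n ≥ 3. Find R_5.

R_3 = -3·3 - 3·9 - 6 = -42
R_4 = -3·(-42) - 3·3 - 8 = 109
R_5 = -3·109 - 3·(-42) - 10 = -211

-211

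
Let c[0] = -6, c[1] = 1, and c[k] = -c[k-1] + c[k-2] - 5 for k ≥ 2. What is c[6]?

-58

c[2] = -1 + (-6) - 5 = -12
c[3] = -(-12) + 1 - 5 = 8
c[4] = -8 + (-12) - 5 = -25
c[5] = -(-25) + 8 - 5 = 28
c[6] = -28 + (-25) - 5 = -58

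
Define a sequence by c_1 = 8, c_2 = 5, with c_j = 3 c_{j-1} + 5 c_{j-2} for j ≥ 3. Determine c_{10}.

c_3 = 3·5 + 5·8 = 55
c_4 = 3·55 + 5·5 = 190
c_5 = 3·190 + 5·55 = 845
c_6 = 3·845 + 5·190 = 3485
c_7 = 3·3485 + 5·845 = 14680
c_8 = 3·14680 + 5·3485 = 61465
c_9 = 3·61465 + 5·14680 = 257795
c_{10} = 3·257795 + 5·61465 = 1080710

1080710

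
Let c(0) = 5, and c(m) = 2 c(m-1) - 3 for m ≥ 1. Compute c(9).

1027

c(1) = 2*5 - 3 = 7
c(2) = 2*7 - 3 = 11
c(3) = 2*11 - 3 = 19
c(4) = 2*19 - 3 = 35
c(5) = 2*35 - 3 = 67
c(6) = 2*67 - 3 = 131
c(7) = 2*131 - 3 = 259
c(8) = 2*259 - 3 = 515
c(9) = 2*515 - 3 = 1027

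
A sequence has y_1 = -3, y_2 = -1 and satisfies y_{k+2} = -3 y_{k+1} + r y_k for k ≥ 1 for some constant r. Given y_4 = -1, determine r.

y_3 = 3 - 3r
y_4 = -9 + 8r
So -9 + 8r = -1, giving r = 1.

1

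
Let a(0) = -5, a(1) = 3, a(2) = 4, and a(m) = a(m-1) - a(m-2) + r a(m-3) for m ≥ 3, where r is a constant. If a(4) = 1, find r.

-2

a(3) = 1 - 5r
a(4) = -3 - 2r
So -3 - 2r = 1, giving r = -2.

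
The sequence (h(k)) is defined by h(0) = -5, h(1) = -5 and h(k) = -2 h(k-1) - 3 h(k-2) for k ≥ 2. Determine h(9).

h(2) = -2*(-5) - 3*(-5) = 25
h(3) = -2*25 - 3*(-5) = -35
h(4) = -2*(-35) - 3*25 = -5
h(5) = -2*(-5) - 3*(-35) = 115
h(6) = -2*115 - 3*(-5) = -215
h(7) = -2*(-215) - 3*115 = 85
h(8) = -2*85 - 3*(-215) = 475
h(9) = -2*475 - 3*85 = -1205

-1205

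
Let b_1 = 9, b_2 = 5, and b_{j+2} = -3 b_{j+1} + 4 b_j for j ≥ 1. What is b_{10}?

b_3 = -3(5) + 4(9) = 21
b_4 = -3(21) + 4(5) = -43
b_5 = -3(-43) + 4(21) = 213
b_6 = -3(213) + 4(-43) = -811
b_7 = -3(-811) + 4(213) = 3285
b_8 = -3(3285) + 4(-811) = -13099
b_9 = -3(-13099) + 4(3285) = 52437
b_{10} = -3(52437) + 4(-13099) = -209707

-209707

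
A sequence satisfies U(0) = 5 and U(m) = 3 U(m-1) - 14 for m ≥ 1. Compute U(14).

-9565931

The fixed point is -14/(1 - 3) = 7, so U(m) - 7 = 3(U(m-1) - 7).
Hence U(m) = -2·3^m + 7.
U(14) = -2·3^{14} + 7 = -2·4782969 + 7 = -9565931.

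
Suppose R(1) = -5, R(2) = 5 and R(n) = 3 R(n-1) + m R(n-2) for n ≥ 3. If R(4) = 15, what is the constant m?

R(3) = 15 - 5m
R(4) = 45 - 10m
So 45 - 10m = 15, giving m = 3.

3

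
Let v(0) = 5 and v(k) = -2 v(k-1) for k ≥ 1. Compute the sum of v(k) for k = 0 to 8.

855

v(1) = -2·5 = -10
v(2) = -2·(-10) = 20
v(3) = -2·20 = -40
v(4) = -2·(-40) = 80
v(5) = -2·80 = -160
v(6) = -2·(-160) = 320
v(7) = -2·320 = -640
v(8) = -2·(-640) = 1280
Sum = 5 + (-10) + 20 + (-40) + 80 + (-160) + 320 + (-640) + 1280 = 855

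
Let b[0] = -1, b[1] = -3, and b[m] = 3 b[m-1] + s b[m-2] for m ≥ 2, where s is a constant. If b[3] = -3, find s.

b[2] = -9 - s
b[3] = -27 - 6s
So -27 - 6s = -3, giving s = -4.

-4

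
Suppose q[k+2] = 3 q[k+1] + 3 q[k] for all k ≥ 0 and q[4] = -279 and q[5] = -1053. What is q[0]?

-4

Rearranging, q[k-2] = (q[k] - 3 q[k-1]) / 3.
q[3] = (-1053 - 3·(-279)) / 3 = -216/3 = -72
q[2] = (-279 - 3·(-72)) / 3 = -63/3 = -21
q[1] = (-72 - 3·(-21)) / 3 = -9/3 = -3
q[0] = (-21 - 3·(-3)) / 3 = -12/3 = -4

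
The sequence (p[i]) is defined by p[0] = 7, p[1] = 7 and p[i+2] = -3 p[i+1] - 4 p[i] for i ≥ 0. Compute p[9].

-2009

p[2] = -3·7 - 4·7 = -49
p[3] = -3·(-49) - 4·7 = 119
p[4] = -3·119 - 4·(-49) = -161
p[5] = -3·(-161) - 4·119 = 7
p[6] = -3·7 - 4·(-161) = 623
p[7] = -3·623 - 4·7 = -1897
p[8] = -3·(-1897) - 4·623 = 3199
p[9] = -3·3199 - 4·(-1897) = -2009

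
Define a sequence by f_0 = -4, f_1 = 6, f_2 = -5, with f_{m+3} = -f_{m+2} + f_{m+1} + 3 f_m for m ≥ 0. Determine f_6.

f_3 = -(-5) + 6 + 3*(-4) = -1
f_4 = -(-1) + (-5) + 3*6 = 14
f_5 = -14 + (-1) + 3*(-5) = -30
f_6 = -(-30) + 14 + 3*(-1) = 41

41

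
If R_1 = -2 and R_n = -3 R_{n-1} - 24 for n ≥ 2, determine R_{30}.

-274521509459538

The fixed point is -24/(1 + 3) = -6, so R_n + 6 = -3(R_{n-1} + 6).
Hence R_n = 4·(-3)^{n-1} - 6.
R_{30} = 4·(-3)^{29} - 6 = 4·-68630377364883 - 6 = -274521509459538.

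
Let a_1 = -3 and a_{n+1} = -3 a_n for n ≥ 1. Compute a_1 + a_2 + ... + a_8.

4920

a_2 = -3*(-3) = 9
a_3 = -3*9 = -27
a_4 = -3*(-27) = 81
a_5 = -3*81 = -243
a_6 = -3*(-243) = 729
a_7 = -3*729 = -2187
a_8 = -3*(-2187) = 6561
Sum = (-3) + 9 + (-27) + 81 + (-243) + 729 + (-2187) + 6561 = 4920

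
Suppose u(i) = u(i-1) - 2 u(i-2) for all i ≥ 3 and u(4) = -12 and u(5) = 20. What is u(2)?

-2

Rearranging, u(i-2) = (u(i) - u(i-1)) / -2.
u(3) = (20 - (-12)) / -2 = 32/-2 = -16
u(2) = (-12 - (-16)) / -2 = 4/-2 = -2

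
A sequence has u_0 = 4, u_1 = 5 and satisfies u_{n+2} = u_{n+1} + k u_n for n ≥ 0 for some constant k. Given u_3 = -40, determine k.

u_2 = 5 + 4k
u_3 = 5 + 9k
So 5 + 9k = -40, giving k = -5.

-5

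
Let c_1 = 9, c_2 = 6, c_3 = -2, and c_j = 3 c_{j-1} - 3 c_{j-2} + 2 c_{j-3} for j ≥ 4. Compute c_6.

14

c_4 = 3·(-2) - 3·6 + 2·9 = -6
c_5 = 3·(-6) - 3·(-2) + 2·6 = 0
c_6 = 3·0 - 3·(-6) + 2·(-2) = 14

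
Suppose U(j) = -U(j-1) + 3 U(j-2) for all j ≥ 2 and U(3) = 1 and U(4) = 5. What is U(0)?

Rearranging, U(j-2) = (U(j) + U(j-1)) / 3.
U(2) = (5 + 1) / 3 = 6/3 = 2
U(1) = (1 + 2) / 3 = 3/3 = 1
U(0) = (2 + 1) / 3 = 3/3 = 1

1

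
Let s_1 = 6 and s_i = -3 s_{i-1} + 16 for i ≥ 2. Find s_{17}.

86093446

The fixed point is 16/(1 + 3) = 4, so s_i - 4 = -3(s_{i-1} - 4).
Hence s_i = 2·(-3)^{i-1} + 4.
s_{17} = 2·(-3)^{16} + 4 = 2·43046721 + 4 = 86093446.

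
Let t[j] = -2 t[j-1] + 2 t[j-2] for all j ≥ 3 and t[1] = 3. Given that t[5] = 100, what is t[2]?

Let t[2] = y.
t[3] = 6 - 2y
t[4] = -12 + 6y
t[5] = 36 - 16y
So 36 - 16y = 100, giving y = -4.

-4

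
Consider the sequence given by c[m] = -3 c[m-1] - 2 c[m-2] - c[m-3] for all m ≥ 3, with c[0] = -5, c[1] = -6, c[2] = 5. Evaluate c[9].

c[3] = -3(5) - 2(-6) - (-5) = 2
c[4] = -3(2) - 2(5) - (-6) = -10
c[5] = -3(-10) - 2(2) - 5 = 21
c[6] = -3(21) - 2(-10) - 2 = -45
c[7] = -3(-45) - 2(21) - (-10) = 103
c[8] = -3(103) - 2(-45) - 21 = -240
c[9] = -3(-240) - 2(103) - (-45) = 559

559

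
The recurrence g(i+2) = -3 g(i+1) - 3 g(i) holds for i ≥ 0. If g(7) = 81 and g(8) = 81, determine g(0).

4

Rearranging, g(i-2) = (g(i) + 3 g(i-1)) / -3.
g(6) = (81 + 3(81)) / -3 = 324/-3 = -108
g(5) = (81 + 3(-108)) / -3 = -243/-3 = 81
g(4) = (-108 + 3(81)) / -3 = 135/-3 = -45
g(3) = (81 + 3(-45)) / -3 = -54/-3 = 18
g(2) = (-45 + 3(18)) / -3 = 9/-3 = -3
g(1) = (18 + 3(-3)) / -3 = 9/-3 = -3
g(0) = (-3 + 3(-3)) / -3 = -12/-3 = 4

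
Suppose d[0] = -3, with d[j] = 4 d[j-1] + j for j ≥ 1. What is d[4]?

-656

d[1] = 4(-3) + 1 = -11
d[2] = 4(-11) + 2 = -42
d[3] = 4(-42) + 3 = -165
d[4] = 4(-165) + 4 = -656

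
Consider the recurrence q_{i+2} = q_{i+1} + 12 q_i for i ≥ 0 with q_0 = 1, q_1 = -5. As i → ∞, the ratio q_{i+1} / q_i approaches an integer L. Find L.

4

The characteristic equation is r^2 - r - 12 = 0, which factors as (r - 4)(r + 3) = 0.
So the roots are 4 and -3. Since |4| > |-3| and the coefficient of 4^i is non-zero, the ratio tends to 4.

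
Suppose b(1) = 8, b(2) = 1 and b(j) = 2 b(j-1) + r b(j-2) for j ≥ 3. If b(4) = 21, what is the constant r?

1

b(3) = 2 + 8r
b(4) = 4 + 17r
So 4 + 17r = 21, giving r = 1.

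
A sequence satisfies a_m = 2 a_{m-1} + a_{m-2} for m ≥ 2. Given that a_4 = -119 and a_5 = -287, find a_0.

Rearranging, a_{m-2} = a_m - 2 a_{m-1}.
a_3 = -287 - 2·(-119) = -49
a_2 = -119 - 2·(-49) = -21
a_1 = -49 - 2·(-21) = -7
a_0 = -21 - 2·(-7) = -7

-7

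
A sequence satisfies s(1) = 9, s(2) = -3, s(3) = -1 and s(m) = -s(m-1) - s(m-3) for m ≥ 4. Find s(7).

s(4) = -(-1) - 9 = -8
s(5) = -(-8) - (-3) = 11
s(6) = -11 - (-1) = -10
s(7) = -(-10) - (-8) = 18

18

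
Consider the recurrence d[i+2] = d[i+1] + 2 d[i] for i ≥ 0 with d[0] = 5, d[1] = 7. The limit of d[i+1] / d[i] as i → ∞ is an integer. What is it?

2

The characteristic equation is r^2 - r - 2 = 0, which factors as (r - 2)(r + 1) = 0.
So the roots are 2 and -1. Since |2| > |-1| and the coefficient of 2^i is non-zero, the ratio tends to 2.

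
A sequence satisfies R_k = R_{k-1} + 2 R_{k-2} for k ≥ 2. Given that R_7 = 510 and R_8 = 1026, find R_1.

6

Rearranging, R_{k-2} = (R_k - R_{k-1}) / 2.
R_6 = (1026 - 510) / 2 = 516/2 = 258
R_5 = (510 - 258) / 2 = 252/2 = 126
R_4 = (258 - 126) / 2 = 132/2 = 66
R_3 = (126 - 66) / 2 = 60/2 = 30
R_2 = (66 - 30) / 2 = 36/2 = 18
R_1 = (30 - 18) / 2 = 12/2 = 6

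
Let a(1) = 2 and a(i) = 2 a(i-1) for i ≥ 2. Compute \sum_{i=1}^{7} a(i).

a(2) = 2*2 = 4
a(3) = 2*4 = 8
a(4) = 2*8 = 16
a(5) = 2*16 = 32
a(6) = 2*32 = 64
a(7) = 2*64 = 128
Sum = 2 + 4 + 8 + 16 + 32 + 64 + 128 = 254

254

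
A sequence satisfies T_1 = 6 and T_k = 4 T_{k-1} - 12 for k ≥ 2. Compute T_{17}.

The fixed point is -12/(1 - 4) = 4, so T_k - 4 = 4(T_{k-1} - 4).
Hence T_k = 2·4^{k-1} + 4.
T_{17} = 2·4^{16} + 4 = 2·4294967296 + 4 = 8589934596.

8589934596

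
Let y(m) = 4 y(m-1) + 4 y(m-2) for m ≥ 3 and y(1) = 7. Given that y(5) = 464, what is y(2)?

Let y(2) = v.
y(3) = 28 + 4v
y(4) = 112 + 20v
y(5) = 560 + 96v
So 560 + 96v = 464, giving v = -1.

-1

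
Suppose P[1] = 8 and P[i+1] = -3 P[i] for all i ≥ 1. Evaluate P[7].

5832

P[2] = -3·8 = -24
P[3] = -3·(-24) = 72
P[4] = -3·72 = -216
P[5] = -3·(-216) = 648
P[6] = -3·648 = -1944
P[7] = -3·(-1944) = 5832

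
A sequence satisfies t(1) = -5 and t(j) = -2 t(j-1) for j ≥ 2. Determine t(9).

-1280

t(2) = -2*(-5) = 10
t(3) = -2*10 = -20
t(4) = -2*(-20) = 40
t(5) = -2*40 = -80
t(6) = -2*(-80) = 160
t(7) = -2*160 = -320
t(8) = -2*(-320) = 640
t(9) = -2*640 = -1280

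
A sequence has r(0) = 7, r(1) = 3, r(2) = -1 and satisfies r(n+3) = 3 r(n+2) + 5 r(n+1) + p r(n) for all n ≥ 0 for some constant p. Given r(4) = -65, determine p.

r(3) = 12 + 7p
r(4) = 31 + 24p
So 31 + 24p = -65, giving p = -4.

-4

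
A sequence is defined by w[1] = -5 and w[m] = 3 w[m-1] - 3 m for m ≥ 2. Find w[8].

-19122

w[2] = 3·(-5) - 6 = -21
w[3] = 3·(-21) - 9 = -72
w[4] = 3·(-72) - 12 = -228
w[5] = 3·(-228) - 15 = -699
w[6] = 3·(-699) - 18 = -2115
w[7] = 3·(-2115) - 21 = -6366
w[8] = 3·(-6366) - 24 = -19122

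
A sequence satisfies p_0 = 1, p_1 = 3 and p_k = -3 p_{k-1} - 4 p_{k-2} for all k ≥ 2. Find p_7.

p_2 = -3*3 - 4*1 = -13
p_3 = -3*(-13) - 4*3 = 27
p_4 = -3*27 - 4*(-13) = -29
p_5 = -3*(-29) - 4*27 = -21
p_6 = -3*(-21) - 4*(-29) = 179
p_7 = -3*179 - 4*(-21) = -453

-453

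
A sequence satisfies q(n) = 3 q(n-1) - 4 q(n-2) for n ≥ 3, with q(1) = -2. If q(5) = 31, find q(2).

Let q(2) = x.
q(3) = 8 + 3x
q(4) = 24 + 5x
q(5) = 40 + 3x
So 40 + 3x = 31, giving x = -3.

-3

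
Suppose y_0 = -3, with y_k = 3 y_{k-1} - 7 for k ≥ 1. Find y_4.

-523

y_1 = 3·(-3) - 7 = -16
y_2 = 3·(-16) - 7 = -55
y_3 = 3·(-55) - 7 = -172
y_4 = 3·(-172) - 7 = -523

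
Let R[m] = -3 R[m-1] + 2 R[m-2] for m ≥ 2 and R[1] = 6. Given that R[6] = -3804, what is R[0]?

-3

Let R[0] = x.
R[2] = -18 + 2x
R[3] = 66 - 6x
R[4] = -234 + 22x
R[5] = 834 - 78x
R[6] = -2970 + 278x
So -2970 + 278x = -3804, giving x = -3.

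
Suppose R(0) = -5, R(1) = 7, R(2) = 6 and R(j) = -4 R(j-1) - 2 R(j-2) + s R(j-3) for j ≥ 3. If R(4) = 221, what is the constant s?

3

R(3) = -38 - 5s
R(4) = 140 + 27s
So 140 + 27s = 221, giving s = 3.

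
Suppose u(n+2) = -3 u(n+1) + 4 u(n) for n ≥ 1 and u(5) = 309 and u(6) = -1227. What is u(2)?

Rearranging, u(n-2) = (u(n) + 3 u(n-1)) / 4.
u(4) = (-1227 + 3*309) / 4 = -300/4 = -75
u(3) = (309 + 3*(-75)) / 4 = 84/4 = 21
u(2) = (-75 + 3*21) / 4 = -12/4 = -3

-3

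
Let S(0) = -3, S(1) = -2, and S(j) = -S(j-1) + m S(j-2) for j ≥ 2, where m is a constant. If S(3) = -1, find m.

S(2) = 2 - 3m
S(3) = -2 + m
So -2 + m = -1, giving m = 1.

1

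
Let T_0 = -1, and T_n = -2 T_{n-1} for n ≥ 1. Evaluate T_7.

128

T_1 = -2·(-1) = 2
T_2 = -2·2 = -4
T_3 = -2·(-4) = 8
T_4 = -2·8 = -16
T_5 = -2·(-16) = 32
T_6 = -2·32 = -64
T_7 = -2·(-64) = 128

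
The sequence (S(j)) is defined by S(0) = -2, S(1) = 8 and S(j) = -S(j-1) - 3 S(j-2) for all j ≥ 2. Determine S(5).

38

S(2) = -8 - 3·(-2) = -2
S(3) = -(-2) - 3·8 = -22
S(4) = -(-22) - 3·(-2) = 28
S(5) = -28 - 3·(-22) = 38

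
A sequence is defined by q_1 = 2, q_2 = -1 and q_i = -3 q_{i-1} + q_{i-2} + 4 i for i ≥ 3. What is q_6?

-447

q_3 = -3*(-1) + 2 + 12 = 17
q_4 = -3*17 + (-1) + 16 = -36
q_5 = -3*(-36) + 17 + 20 = 145
q_6 = -3*145 + (-36) + 24 = -447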